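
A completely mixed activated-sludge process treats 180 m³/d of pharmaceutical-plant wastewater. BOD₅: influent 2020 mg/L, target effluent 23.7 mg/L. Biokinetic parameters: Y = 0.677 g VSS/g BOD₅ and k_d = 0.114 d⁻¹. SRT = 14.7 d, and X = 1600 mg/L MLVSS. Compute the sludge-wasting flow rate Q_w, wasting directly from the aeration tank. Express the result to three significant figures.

Q_w ≈ 56.8 m³/d

Rearranging the biomass balance for a CMAS with decay, V = Y·Q·ΔS·θ_c / [X·(1+k_d θ_c)] = 0.677 × 180 × (2020 − 23.7) × 14.7 / [1600 × (1 + 0.114 × 14.7)] = 3.58×10^6 / 4281 = 835.3 m³.
With mixed-liquor wasting, θ_c = V/Q_w, so Q_w = V/θ_c = 835.3/14.7 = 56.82 m³/d.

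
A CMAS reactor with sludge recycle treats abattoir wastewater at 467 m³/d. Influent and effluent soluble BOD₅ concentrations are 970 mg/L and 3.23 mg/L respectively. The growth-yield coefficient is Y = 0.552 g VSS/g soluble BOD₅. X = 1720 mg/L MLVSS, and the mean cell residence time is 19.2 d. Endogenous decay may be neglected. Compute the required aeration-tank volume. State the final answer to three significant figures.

V ≈ 2780 m³

Biomass mass balance (decay neglected): V·X = Y·Q·(S₀ − S)·θ_c, so V = 0.552 × 467 × (970 − 3.23) × 19.2 / 1720 = 2782 m³.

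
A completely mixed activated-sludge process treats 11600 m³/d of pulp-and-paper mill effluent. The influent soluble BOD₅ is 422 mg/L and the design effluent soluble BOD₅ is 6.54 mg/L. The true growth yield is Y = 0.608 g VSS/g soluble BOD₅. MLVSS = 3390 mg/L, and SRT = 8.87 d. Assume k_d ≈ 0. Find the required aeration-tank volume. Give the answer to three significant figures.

Biomass mass balance (decay neglected): V·X = Y·Q·(S₀ − S)·θ_c, so V = 0.608 × 11600 × (422 − 6.54) × 8.87 / 3390 = 7667 m³.

V ≈ 7670 m³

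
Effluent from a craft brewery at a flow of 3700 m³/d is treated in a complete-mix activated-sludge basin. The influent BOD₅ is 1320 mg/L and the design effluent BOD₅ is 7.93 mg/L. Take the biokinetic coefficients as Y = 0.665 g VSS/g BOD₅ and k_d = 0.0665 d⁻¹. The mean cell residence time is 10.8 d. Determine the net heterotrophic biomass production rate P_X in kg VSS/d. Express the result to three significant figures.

P_X ≈ 1880 kg VSS/d

Correct the yield for decay: Y_obs = Y/(1 + k_d θ_c) = 0.665 / (1 + 0.0665 × 10.8) = 0.665 / 1.718 = 0.3870.
Mass of BOD₅ removed per day: Q(S₀ − S) = 3700 × 1312 g/m³ = 4855 kg/d.
P_X = Y_obs · Q(S₀ − S) = 0.3870 × 4855 = 1879 kg VSS/d.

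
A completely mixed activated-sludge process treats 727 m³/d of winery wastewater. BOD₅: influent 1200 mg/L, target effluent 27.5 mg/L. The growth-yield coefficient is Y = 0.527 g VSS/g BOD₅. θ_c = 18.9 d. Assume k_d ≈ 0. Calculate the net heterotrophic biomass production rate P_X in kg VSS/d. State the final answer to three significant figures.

With endogenous decay neglected, the observed yield equals the true yield: Y_obs = Y = 0.527 g VSS/g BOD₅.
ΔS = 1200 − 27.5 = 1172 mg/L, so the substrate removal rate is 727 × 1172/1000 = 852.4 kg BOD₅/d.
Biomass produced: P_X = Y_obs·Q·ΔS = 0.5270 × 852.4 ≈ 449.2 kg VSS/d.

P_X ≈ 449 kg VSS/d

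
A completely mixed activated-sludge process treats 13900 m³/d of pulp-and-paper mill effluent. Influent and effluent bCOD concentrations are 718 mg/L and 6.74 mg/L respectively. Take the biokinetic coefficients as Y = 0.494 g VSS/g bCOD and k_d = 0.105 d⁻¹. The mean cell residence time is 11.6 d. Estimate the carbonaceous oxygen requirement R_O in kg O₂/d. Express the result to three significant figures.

R_O ≈ 6760 kg O₂/d

Y_obs = Y / (1 + k_d θ_c) = 0.494 / (1 + 0.105 × 11.6) = 0.494 / 2.218 = 0.2227.
Mass of bCOD removed per day: Q(S₀ − S) = 13900 × 711.3 g/m³ = 9887 kg/d.
Biomass synthesised: P_X = Y_obs × 9887 = 2202 kg VSS/d.
R_O = Q·ΔS − 1.42 P_X = 9887 − 3127 = 6760 kg O₂/d.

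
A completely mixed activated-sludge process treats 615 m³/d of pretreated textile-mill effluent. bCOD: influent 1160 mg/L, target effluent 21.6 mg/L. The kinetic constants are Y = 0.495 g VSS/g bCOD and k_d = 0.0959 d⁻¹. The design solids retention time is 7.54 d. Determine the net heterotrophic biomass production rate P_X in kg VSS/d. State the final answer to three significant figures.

The observed yield is Y_obs = Y/(1 + k_d·θ_c) = 0.495 / (1 + 0.0959 × 7.54) = 0.495 / 1.723 = 0.2873 g VSS per g bCOD removed.
Substrate removed = Q·(S₀ − S) = 615 m³/d × (1160 − 21.6) g/m³ = 7×10^5 g/d = 700.1 kg/d.
Net biomass production P_X = Y_obs × Q·(S₀ − S) = 0.2873 × 700.1 = 201.1 kg VSS/d.

P_X ≈ 201 kg VSS/d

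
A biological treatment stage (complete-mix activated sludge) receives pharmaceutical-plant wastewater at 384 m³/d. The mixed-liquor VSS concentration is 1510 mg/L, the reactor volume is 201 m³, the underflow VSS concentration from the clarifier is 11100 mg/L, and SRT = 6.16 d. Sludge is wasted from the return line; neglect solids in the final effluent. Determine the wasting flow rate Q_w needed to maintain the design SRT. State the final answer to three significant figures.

Wasting from the return line (neglecting effluent solids): Q_w = V·X / (θ_c·X_r) = 201.0 × 1510 / (6.16 × 11100) = 4.439 m³/d.

Q_w ≈ 4.44 m³/d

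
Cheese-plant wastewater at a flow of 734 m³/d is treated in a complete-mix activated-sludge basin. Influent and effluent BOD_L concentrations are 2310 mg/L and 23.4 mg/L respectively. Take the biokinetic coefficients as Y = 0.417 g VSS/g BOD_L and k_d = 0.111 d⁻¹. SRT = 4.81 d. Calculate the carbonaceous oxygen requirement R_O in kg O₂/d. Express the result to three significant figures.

R_O ≈ 1030 kg O₂/d

Observed yield with endogenous decay: Y_obs = Y / (1 + k_d·θ_c) = 0.417 / (1 + 0.111 × 4.81) = 0.417 / 1.534 = 0.2719 g VSS/g BOD_L.
Substrate removed = Q·(S₀ − S) = 734 m³/d × (2310 − 23.4) g/m³ = 1.68×10^6 g/d = 1678 kg/d.
Net sludge production P_X = 0.2719 × 1678 = 456.3 kg VSS/d.
R_O = Q·(S₀ − S) − 1.42·P_X = 1678 − 1.42 × 456.3 = 1030 kg O₂/d.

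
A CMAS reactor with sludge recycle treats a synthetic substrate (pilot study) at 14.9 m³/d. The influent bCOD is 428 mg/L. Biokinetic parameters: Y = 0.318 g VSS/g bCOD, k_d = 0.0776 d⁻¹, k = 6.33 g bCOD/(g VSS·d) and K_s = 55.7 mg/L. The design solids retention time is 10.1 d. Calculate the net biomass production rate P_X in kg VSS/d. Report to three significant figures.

P_X ≈ 1.12 kg VSS/d

For a completely mixed reactor with recycle the Lawrence–McCarty relation gives S = K_s·(1 + k_d·θ_c) / [θ_c·(Y·k − k_d) − 1] = 55.7 × (1 + 0.0776 × 10.1) / [10.1 × (0.318 × 6.33 − 0.0776) − 1] = 99.36 / 18.55 = 5.357 mg/L.
Y_obs = Y / (1 + k_d θ_c) = 0.318 / (1 + 0.0776 × 10.1) = 0.318 / 1.784 = 0.1783.
Substrate removed = Q·(S₀ − S) = 14.9 m³/d × (428 − 5.36) g/m³ = 6.3×10^3 g/d = 6.297 kg/d.
So the net sludge growth is P_X = 0.1783 × 6.297 = 1.123 kg VSS/d.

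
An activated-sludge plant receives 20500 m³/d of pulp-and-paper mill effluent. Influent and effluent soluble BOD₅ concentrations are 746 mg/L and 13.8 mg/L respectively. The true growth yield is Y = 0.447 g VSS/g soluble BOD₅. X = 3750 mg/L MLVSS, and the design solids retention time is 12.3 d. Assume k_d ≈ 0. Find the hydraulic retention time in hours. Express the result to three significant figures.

Biomass mass balance (decay neglected): V·X = Y·Q·(S₀ − S)·θ_c, so V = 0.447 × 20500 × (746 − 13.8) × 12.3 / 3750 = 22007 m³.
τ = V/Q = 22007/20500 = 1.074 d, or 25.76 h.

τ ≈ 25.8 h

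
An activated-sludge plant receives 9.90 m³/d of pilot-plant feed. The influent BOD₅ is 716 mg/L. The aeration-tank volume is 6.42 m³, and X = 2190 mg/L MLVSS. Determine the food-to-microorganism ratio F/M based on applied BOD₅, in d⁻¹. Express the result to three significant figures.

F/M ≈ 0.504 d⁻¹

F/M = applied load / biomass = Q·S₀/(V·X) = 9.90 × 716 / (6.420 × 2190) = 0.5042 d⁻¹.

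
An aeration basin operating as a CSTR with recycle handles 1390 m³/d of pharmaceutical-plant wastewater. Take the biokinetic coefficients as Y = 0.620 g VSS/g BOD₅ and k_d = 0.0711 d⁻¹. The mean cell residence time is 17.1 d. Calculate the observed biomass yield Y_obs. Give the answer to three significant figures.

Y_obs ≈ 0.280 g VSS/g BOD₅

Correct the yield for decay: Y_obs = Y/(1 + k_d θ_c) = 0.620 / (1 + 0.0711 × 17.1) = 0.620 / 2.216 = 0.2798.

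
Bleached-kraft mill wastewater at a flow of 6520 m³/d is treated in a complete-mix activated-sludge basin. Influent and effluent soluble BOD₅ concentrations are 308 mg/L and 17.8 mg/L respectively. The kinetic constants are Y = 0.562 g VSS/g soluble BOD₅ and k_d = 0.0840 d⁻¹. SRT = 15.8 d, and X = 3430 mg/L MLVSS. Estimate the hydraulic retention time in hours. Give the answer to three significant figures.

Steady-state biomass mass balance: V·X·(1 + k_d·θ_c) = Y·Q·(S₀ − S)·θ_c, so V = 0.562 × 6520 × (308 − 17.8) × 15.8 / [3430 × (1 + 0.0840 × 15.8)] = 1.68×10^7 / 7982 = 2105 m³.
τ = V/Q = 2105/6520 = 0.3228 d, or 7.748 h.

τ ≈ 7.75 h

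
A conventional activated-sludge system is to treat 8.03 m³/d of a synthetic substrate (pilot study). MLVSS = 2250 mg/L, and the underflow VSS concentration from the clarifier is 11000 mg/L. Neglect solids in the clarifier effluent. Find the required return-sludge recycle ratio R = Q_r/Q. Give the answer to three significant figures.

Mass balance around the secondary clarifier (neglecting effluent solids): R = X / (X_r − X) = 2250 / (11000 − 2250) = 0.2571.

R ≈ 0.257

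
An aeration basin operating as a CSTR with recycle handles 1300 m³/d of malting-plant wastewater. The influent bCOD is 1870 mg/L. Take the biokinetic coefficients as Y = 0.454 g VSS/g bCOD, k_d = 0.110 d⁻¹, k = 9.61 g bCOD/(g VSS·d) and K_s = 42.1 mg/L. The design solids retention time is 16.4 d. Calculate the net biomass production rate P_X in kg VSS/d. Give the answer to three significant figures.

P_X ≈ 393 kg VSS/d

For a completely mixed reactor with recycle the Lawrence–McCarty relation gives S = K_s·(1 + k_d·θ_c) / [θ_c·(Y·k − k_d) − 1] = 42.1 × (1 + 0.110 × 16.4) / [16.4 × (0.454 × 9.61 − 0.110) − 1] = 118.0 / 68.75 = 1.717 mg/L.
The observed yield is Y_obs = Y/(1 + k_d·θ_c) = 0.454 / (1 + 0.110 × 16.4) = 0.454 / 2.804 = 0.1619 g VSS per g bCOD removed.
Q·(S₀ − S) = 1300 × (1870 − 1.72) × 10⁻³ = 2429 kg/d removed.
Net biomass production P_X = Y_obs × Q·(S₀ − S) = 0.1619 × 2429 = 393.2 kg VSS/d.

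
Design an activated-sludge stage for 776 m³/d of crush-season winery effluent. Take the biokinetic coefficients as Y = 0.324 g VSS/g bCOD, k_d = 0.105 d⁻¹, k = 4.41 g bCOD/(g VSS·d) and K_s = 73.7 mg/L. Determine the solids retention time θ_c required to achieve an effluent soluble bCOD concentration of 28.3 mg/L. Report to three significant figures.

θ_c ≈ 3.43 d

Specific growth rate at S = 28.3 mg/L: μ = YkS/(K_s+S) = 0.324·4.41·28.3/(73.7+28.3) = 0.3964 d⁻¹.
Then 1/θ_c = μ − k_d = 0.3964 − 0.105 = 0.2914 d⁻¹, giving θ_c = 3.431 d.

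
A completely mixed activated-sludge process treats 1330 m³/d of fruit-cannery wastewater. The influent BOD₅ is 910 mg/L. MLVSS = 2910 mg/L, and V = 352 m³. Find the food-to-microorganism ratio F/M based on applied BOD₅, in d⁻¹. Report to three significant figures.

Food-to-microorganism ratio F/M = Q S₀ / (V X) = 1330 × 910 / (352.0 × 2910) = 1.182 d⁻¹.

F/M ≈ 1.18 d⁻¹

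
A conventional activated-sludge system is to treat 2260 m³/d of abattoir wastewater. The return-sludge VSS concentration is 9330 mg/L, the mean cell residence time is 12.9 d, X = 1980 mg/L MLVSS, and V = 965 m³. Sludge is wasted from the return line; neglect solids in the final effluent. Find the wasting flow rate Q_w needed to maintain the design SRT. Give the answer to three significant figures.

Q_w ≈ 15.9 m³/d

Wasting from the return line (neglecting effluent solids): Q_w = V·X / (θ_c·X_r) = 965.0 × 1980 / (12.9 × 9330) = 15.88 m³/d.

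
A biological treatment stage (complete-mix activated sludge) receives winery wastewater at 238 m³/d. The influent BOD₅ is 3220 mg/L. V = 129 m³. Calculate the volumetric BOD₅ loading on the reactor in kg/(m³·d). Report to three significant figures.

L_v ≈ 5.94 kg BOD₅/(m³·d)

Volumetric loading L_v = Q·S₀ / V = 238 × 3220 g/m³ / 129.0 m³ = 5941 g/(m³·d) = 5.941 kg BOD₅/(m³·d).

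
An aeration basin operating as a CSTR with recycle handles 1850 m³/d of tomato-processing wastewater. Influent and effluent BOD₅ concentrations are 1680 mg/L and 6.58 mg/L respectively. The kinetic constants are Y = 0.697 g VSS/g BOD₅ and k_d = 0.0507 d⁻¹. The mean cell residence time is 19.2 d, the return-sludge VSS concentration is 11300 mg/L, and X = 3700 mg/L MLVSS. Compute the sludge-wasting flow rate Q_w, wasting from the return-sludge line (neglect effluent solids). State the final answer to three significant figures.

Q_w ≈ 96.8 m³/d

Rearranging the biomass balance for a CMAS with decay, V = Y·Q·ΔS·θ_c / [X·(1+k_d θ_c)] = 0.697 × 1850 × (1680 − 6.58) × 19.2 / [3700 × (1 + 0.0507 × 19.2)] = 4.14×10^7 / 7302 = 5674 m³.
θ_c = V·X/(Q_w·X_r) when wasting from the recycle, so Q_w = V·X/(θ_c·X_r) = 5674 × 3700 / (19.2 × 11300) = 96.76 m³/d.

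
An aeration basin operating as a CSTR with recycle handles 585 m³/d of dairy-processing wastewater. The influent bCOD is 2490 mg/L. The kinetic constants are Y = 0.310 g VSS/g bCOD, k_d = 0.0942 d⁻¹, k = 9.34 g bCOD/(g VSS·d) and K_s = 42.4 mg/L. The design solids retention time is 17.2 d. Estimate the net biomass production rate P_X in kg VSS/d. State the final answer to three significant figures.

P_X ≈ 172 kg VSS/d

Effluent substrate depends only on kinetics and SRT: S = K_s(1 + k_d θ_c) / [θ_c(Yk − k_d) − 1] = 42.4 × (1 + 0.0942 × 17.2) / [17.2 × (0.310 × 9.34 − 0.0942) − 1] = 111.1 / 47.18 = 2.355 mg/L.
Y_obs = Y / (1 + k_d θ_c) = 0.310 / (1 + 0.0942 × 17.2) = 0.310 / 2.620 = 0.1183.
Mass of bCOD removed per day: Q(S₀ − S) = 585 × 2488 g/m³ = 1455 kg/d.
P_X = Y_obs · Q(S₀ − S) = 0.1183 × 1455 = 172.2 kg VSS/d.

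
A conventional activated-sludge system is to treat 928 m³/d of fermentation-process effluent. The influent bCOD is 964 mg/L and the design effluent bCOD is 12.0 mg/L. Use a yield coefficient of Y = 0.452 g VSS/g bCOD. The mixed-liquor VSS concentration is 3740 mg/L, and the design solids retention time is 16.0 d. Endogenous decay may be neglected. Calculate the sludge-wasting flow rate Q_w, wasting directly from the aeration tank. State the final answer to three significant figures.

Q_w ≈ 107 m³/d

With k_d = 0 the design equation reduces to V = Y Q (S₀−S) θ_c / X = 0.452 × 928 × (964 − 12.0) × 16.0 / 3740 = 1708 m³.
Wasting from the aeration tank: Q_w = V / θ_c = 1708 / 16.0 = 106.8 m³/d.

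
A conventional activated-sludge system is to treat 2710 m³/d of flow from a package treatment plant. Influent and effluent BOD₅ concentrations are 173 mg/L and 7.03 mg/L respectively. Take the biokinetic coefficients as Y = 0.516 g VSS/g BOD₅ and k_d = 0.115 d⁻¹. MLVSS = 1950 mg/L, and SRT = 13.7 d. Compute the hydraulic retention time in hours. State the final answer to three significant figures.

Steady-state biomass mass balance: V·X·(1 + k_d·θ_c) = Y·Q·(S₀ − S)·θ_c, so V = 0.516 × 2710 × (173 − 7.03) × 13.7 / [1950 × (1 + 0.115 × 13.7)] = 3.18×10^6 / 5022 = 633.1 m³.
Hydraulic retention time τ = V/Q = 633.1 / 2710 = 0.2336 d = 5.607 h.

τ ≈ 5.61 h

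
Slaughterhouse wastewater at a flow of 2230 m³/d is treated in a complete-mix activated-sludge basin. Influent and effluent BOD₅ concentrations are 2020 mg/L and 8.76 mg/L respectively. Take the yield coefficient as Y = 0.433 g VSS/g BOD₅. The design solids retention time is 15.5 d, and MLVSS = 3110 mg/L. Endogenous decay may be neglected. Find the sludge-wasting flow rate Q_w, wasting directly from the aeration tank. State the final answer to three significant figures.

Q_w ≈ 624 m³/d

Biomass mass balance (decay neglected): V·X = Y·Q·(S₀ − S)·θ_c, so V = 0.433 × 2230 × (2020 − 8.76) × 15.5 / 3110 = 9679 m³.
Wasting from the aeration tank: Q_w = V / θ_c = 9679 / 15.5 = 624.4 m³/d.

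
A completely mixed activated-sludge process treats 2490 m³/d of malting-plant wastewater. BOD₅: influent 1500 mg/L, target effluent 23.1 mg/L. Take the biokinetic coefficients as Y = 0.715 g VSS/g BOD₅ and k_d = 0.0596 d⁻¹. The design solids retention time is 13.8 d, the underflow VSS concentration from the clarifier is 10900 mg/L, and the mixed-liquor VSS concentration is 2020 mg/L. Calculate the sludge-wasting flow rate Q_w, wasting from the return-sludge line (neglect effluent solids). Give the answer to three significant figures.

Rearranging the biomass balance for a CMAS with decay, V = Y·Q·ΔS·θ_c / [X·(1+k_d θ_c)] = 0.715 × 2490 × (1500 − 23.1) × 13.8 / [2020 × (1 + 0.0596 × 13.8)] = 3.63×10^7 / 3681 = 9856 m³.
θ_c = V·X/(Q_w·X_r) when wasting from the recycle, so Q_w = V·X/(θ_c·X_r) = 9856 × 2020 / (13.8 × 10900) = 132.4 m³/d.

Q_w ≈ 132 m³/d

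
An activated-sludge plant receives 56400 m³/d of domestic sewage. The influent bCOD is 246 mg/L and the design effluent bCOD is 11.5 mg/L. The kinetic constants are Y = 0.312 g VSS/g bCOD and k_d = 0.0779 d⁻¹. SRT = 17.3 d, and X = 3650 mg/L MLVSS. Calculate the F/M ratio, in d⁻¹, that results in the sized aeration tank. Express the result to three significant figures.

Rearranging the biomass balance for a CMAS with decay, V = Y·Q·ΔS·θ_c / [X·(1+k_d θ_c)] = 0.312 × 56400 × (246 − 11.5) × 17.3 / [3650 × (1 + 0.0779 × 17.3)] = 7.14×10^7 / 8569 = 8331 m³.
F/M = Q·S₀ / (V·X) = 56400 × 246 / (8331 × 3650) = 0.4563 g bCOD·(g VSS·d)⁻¹.

F/M ≈ 0.456 d⁻¹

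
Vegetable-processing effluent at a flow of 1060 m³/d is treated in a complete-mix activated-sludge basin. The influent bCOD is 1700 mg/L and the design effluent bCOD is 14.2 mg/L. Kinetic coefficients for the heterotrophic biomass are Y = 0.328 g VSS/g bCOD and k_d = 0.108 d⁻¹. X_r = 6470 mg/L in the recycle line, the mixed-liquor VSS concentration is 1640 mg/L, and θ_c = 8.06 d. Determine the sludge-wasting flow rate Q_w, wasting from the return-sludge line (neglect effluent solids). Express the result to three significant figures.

Steady-state biomass mass balance: V·X·(1 + k_d·θ_c) = Y·Q·(S₀ − S)·θ_c, so V = 0.328 × 1060 × (1700 − 14.2) × 8.06 / [1640 × (1 + 0.108 × 8.06)] = 4.72×10^6 / 3068 = 1540 m³.
Q_w = (V·X)/(θ_c X_r) = 1540 × 1640 / (8.06 × 6470) = 48.43 m³/d.

Q_w ≈ 48.4 m³/d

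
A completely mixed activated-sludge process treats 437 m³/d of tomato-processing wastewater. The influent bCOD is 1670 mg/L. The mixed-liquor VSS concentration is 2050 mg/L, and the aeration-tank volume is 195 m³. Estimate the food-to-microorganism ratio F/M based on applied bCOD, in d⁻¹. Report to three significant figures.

F/M = applied load / biomass = Q·S₀/(V·X) = 437 × 1670 / (195.0 × 2050) = 1.826 d⁻¹.

F/M ≈ 1.83 d⁻¹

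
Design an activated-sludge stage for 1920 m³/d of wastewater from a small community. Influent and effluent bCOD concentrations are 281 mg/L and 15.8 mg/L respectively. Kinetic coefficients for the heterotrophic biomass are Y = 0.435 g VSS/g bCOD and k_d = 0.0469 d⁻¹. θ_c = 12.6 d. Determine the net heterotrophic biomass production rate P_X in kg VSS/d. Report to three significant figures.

The observed yield is Y_obs = Y/(1 + k_d·θ_c) = 0.435 / (1 + 0.0469 × 12.6) = 0.435 / 1.591 = 0.2734 g VSS per g bCOD removed.
Q·(S₀ − S) = 1920 × (281 − 15.8) × 10⁻³ = 509.2 kg/d removed.
Biomass produced: P_X = Y_obs·Q·ΔS = 0.2734 × 509.2 ≈ 139.2 kg VSS/d.

P_X ≈ 139 kg VSS/d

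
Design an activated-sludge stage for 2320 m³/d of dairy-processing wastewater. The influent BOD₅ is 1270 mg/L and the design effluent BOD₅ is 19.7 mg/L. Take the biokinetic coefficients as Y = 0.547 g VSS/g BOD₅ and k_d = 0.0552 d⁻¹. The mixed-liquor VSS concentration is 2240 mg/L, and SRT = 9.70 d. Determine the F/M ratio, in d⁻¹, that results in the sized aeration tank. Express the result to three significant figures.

From the SRT design equation V = Y Q (S₀−S) θ_c / [X (1 + k_d θ_c)] = 0.547 × 2320 × (1270 − 19.7) × 9.70 / [2240 × (1 + 0.0552 × 9.70)] = 1.54×10^7 / 3439 = 4475 m³.
F/M = applied load / biomass = Q·S₀/(V·X) = 2320 × 1270 / (4475 × 2240) = 0.2939 d⁻¹.

F/M ≈ 0.294 d⁻¹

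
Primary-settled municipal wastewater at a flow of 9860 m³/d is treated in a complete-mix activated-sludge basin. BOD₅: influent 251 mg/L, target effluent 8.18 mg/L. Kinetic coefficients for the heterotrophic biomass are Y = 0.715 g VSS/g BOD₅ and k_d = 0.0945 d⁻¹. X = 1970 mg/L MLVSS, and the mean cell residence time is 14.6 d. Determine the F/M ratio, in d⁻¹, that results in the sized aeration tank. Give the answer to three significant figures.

Rearranging the biomass balance for a CMAS with decay, V = Y·Q·ΔS·θ_c / [X·(1+k_d θ_c)] = 0.715 × 9860 × (251 − 8.18) × 14.6 / [1970 × (1 + 0.0945 × 14.6)] = 2.5×10^7 / 4688 = 5331 m³.
F/M = applied load / biomass = Q·S₀/(V·X) = 9860 × 251 / (5331 × 1970) = 0.2356 d⁻¹.

F/M ≈ 0.236 d⁻¹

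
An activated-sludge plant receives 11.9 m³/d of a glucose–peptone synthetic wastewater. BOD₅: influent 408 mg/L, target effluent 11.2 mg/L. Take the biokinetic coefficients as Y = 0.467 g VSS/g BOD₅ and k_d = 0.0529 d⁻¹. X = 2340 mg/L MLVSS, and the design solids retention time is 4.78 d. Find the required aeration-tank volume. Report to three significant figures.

V ≈ 3.60 m³

From the SRT design equation V = Y Q (S₀−S) θ_c / [X (1 + k_d θ_c)] = 0.467 × 11.9 × (408 − 11.2) × 4.78 / [2340 × (1 + 0.0529 × 4.78)] = 1.05×10^4 / 2932 = 3.595 m³.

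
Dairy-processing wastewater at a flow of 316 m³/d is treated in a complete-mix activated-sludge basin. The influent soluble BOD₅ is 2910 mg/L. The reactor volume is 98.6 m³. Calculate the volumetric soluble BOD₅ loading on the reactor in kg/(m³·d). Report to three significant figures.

L_v ≈ 9.33 kg soluble BOD₅/(m³·d)

L_v = Q S₀ / V = 316 × 2910 × 10⁻³ / 98.60 = 9.326 kg/(m³·d).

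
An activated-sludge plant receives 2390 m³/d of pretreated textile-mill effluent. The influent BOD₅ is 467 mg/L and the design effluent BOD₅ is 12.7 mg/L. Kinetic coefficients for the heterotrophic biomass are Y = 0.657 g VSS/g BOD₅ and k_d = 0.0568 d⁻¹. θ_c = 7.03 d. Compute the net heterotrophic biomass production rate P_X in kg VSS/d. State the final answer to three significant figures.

Y_obs = Y / (1 + k_d θ_c) = 0.657 / (1 + 0.0568 × 7.03) = 0.657 / 1.399 = 0.4695.
Mass of BOD₅ removed per day: Q(S₀ − S) = 2390 × 454.3 g/m³ = 1086 kg/d.
So the net sludge growth is P_X = 0.4695 × 1086 = 509.8 kg VSS/d.

P_X ≈ 510 kg VSS/d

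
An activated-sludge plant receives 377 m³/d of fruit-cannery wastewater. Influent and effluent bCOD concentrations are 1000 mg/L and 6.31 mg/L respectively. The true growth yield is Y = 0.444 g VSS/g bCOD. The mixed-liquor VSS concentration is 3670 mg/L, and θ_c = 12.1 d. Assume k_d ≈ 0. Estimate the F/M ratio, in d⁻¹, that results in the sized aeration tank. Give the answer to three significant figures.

F/M ≈ 0.187 d⁻¹

Biomass mass balance (decay neglected): V·X = Y·Q·(S₀ − S)·θ_c, so V = 0.444 × 377 × (1000 − 6.31) × 12.1 / 3670 = 548.4 m³.
Food-to-microorganism ratio F/M = Q S₀ / (V X) = 377 × 1000 / (548.4 × 3670) = 0.1873 d⁻¹.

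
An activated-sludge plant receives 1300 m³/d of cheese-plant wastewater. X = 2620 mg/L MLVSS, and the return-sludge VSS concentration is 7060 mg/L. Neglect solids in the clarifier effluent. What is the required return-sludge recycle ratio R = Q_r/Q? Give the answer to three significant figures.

R ≈ 0.590

Mass balance around the secondary clarifier (neglecting effluent solids): R = X / (X_r − X) = 2620 / (7060 − 2620) = 0.5901.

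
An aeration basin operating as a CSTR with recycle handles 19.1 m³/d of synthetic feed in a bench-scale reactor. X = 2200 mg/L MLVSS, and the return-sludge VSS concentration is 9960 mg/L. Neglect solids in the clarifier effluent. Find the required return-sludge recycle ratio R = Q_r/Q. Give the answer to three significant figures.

Mass balance around the secondary clarifier (neglecting effluent solids): R = X / (X_r − X) = 2200 / (9960 − 2200) = 0.2835.

R ≈ 0.284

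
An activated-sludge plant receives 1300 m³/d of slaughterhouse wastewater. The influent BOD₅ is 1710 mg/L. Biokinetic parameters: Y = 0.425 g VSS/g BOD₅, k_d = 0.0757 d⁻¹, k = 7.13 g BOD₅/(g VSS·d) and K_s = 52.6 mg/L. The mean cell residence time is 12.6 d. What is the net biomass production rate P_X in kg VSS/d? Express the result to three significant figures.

For a completely mixed reactor with recycle the Lawrence–McCarty relation gives S = K_s·(1 + k_d·θ_c) / [θ_c·(Y·k − k_d) − 1] = 52.6 × (1 + 0.0757 × 12.6) / [12.6 × (0.425 × 7.13 − 0.0757) − 1] = 102.8 / 36.23 = 2.837 mg/L.
Y_obs = Y / (1 + k_d θ_c) = 0.425 / (1 + 0.0757 × 12.6) = 0.425 / 1.954 = 0.2175.
ΔS = 1710 − 2.84 = 1707 mg/L, so the substrate removal rate is 1300 × 1707/1000 = 2219 kg BOD₅/d.
So the net sludge growth is P_X = 0.2175 × 2219 = 482.7 kg VSS/d.

P_X ≈ 483 kg VSS/d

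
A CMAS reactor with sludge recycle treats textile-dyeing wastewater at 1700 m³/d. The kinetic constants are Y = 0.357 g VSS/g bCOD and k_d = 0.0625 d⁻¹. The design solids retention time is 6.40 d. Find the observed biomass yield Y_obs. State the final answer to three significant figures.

Y_obs ≈ 0.255 g VSS/g bCOD

The observed yield is Y_obs = Y/(1 + k_d·θ_c) = 0.357 / (1 + 0.0625 × 6.40) = 0.357 / 1.400 = 0.2550 g VSS per g bCOD removed.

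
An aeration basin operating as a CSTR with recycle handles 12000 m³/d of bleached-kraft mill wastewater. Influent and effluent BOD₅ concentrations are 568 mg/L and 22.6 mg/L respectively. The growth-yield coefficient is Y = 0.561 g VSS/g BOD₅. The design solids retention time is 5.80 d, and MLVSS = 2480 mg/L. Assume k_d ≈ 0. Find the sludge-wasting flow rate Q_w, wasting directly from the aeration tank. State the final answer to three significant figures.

Q_w ≈ 1480 m³/d

Biomass mass balance (decay neglected): V·X = Y·Q·(S₀ − S)·θ_c, so V = 0.561 × 12000 × (568 − 22.6) × 5.80 / 2480 = 8587 m³.
With mixed-liquor wasting, θ_c = V/Q_w, so Q_w = V/θ_c = 8587/5.80 = 1480 m³/d.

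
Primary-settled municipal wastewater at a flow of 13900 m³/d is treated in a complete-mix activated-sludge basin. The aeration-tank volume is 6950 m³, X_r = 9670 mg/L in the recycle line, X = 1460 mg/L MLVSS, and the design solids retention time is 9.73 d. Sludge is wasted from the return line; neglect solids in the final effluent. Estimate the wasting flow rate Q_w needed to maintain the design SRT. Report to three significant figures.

θ_c = V·X/(Q_w·X_r) when wasting from the recycle, so Q_w = V·X/(θ_c·X_r) = 6950 × 1460 / (9.73 × 9670) = 107.8 m³/d.

Q_w ≈ 108 m³/d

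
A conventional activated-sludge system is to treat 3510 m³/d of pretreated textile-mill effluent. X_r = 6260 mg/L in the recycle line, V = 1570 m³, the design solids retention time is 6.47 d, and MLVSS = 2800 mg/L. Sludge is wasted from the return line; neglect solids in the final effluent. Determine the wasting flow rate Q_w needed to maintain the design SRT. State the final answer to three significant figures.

Q_w ≈ 109 m³/d

Wasting from the return line (neglecting effluent solids): Q_w = V·X / (θ_c·X_r) = 1570 × 2800 / (6.47 × 6260) = 108.5 m³/d.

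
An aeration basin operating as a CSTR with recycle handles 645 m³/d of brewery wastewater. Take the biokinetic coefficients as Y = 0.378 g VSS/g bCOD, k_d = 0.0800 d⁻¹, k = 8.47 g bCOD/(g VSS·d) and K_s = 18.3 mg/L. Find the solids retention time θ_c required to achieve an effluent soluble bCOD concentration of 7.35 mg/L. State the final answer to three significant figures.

From 1/θ_c = Y·k·S/(K_s + S) − k_d: Y·k·S/(K_s+S) = 0.378 × 8.47 × 7.35 / (18.3 + 7.35) = 0.9174 d⁻¹.
1/θ_c = 0.9174 − 0.0800 = 0.8374 d⁻¹, so θ_c = 1.194 d.

θ_c ≈ 1.19 d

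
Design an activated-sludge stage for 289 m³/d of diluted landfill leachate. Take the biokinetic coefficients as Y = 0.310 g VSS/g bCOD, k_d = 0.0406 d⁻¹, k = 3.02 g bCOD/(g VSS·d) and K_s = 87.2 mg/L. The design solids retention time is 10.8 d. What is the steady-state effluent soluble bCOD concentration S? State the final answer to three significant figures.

S ≈ 14.5 mg/L

From the Monod/SRT balance for a CMAS, S = K_s·(1+k_d θ_c)/[θ_c·(Y k − k_d) − 1] = 87.2 × (1 + 0.0406 × 10.8) / [10.8 × (0.310 × 3.02 − 0.0406) − 1] = 125.4 / 8.672 = 14.46 mg/L.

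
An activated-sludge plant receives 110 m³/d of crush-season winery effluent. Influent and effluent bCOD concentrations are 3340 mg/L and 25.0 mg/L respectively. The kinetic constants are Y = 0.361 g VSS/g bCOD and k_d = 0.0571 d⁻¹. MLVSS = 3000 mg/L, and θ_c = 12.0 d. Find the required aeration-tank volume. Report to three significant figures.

V ≈ 312 m³

Steady-state biomass mass balance: V·X·(1 + k_d·θ_c) = Y·Q·(S₀ − S)·θ_c, so V = 0.361 × 110 × (3340 − 25.0) × 12.0 / [3000 × (1 + 0.0571 × 12.0)] = 1.58×10^6 / 5056 = 312.5 m³.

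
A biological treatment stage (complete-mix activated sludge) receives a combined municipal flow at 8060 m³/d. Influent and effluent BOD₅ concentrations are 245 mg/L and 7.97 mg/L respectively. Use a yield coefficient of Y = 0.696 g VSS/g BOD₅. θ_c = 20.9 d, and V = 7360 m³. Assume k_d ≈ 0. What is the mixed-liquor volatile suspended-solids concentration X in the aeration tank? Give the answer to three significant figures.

From V·X = Y·Q·(S₀ − S)·θ_c (decay neglected): X = 0.696 × 8060 × (245 − 7.97) × 20.9 / 7360 = 3776 mg/L.

X ≈ 3780 mg/L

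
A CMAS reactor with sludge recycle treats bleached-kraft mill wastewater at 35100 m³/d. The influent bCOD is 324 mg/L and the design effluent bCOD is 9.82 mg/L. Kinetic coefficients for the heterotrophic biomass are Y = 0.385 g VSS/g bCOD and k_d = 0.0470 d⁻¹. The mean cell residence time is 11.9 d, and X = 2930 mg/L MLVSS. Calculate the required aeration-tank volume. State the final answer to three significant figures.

From the SRT design equation V = Y Q (S₀−S) θ_c / [X (1 + k_d θ_c)] = 0.385 × 35100 × (324 − 9.82) × 11.9 / [2930 × (1 + 0.0470 × 11.9)] = 5.05×10^7 / 4569 = 11058 m³.

V ≈ 11100 m³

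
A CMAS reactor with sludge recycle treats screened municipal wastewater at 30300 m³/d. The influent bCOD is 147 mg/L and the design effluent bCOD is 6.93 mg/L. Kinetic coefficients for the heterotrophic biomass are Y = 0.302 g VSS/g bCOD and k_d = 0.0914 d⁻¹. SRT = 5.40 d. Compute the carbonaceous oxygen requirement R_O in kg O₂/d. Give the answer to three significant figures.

R_O ≈ 3030 kg O₂/d

Observed yield with endogenous decay: Y_obs = Y / (1 + k_d·θ_c) = 0.302 / (1 + 0.0914 × 5.40) = 0.302 / 1.494 = 0.2022 g VSS/g bCOD.
Substrate removed = Q·(S₀ − S) = 30300 m³/d × (147 − 6.93) g/m³ = 4.24×10^6 g/d = 4244 kg/d.
Net sludge production P_X = 0.2022 × 4244 = 858.2 kg VSS/d.
R_O = Q·(S₀ − S) − 1.42·P_X = 4244 − 1.42 × 858.2 = 3026 kg O₂/d.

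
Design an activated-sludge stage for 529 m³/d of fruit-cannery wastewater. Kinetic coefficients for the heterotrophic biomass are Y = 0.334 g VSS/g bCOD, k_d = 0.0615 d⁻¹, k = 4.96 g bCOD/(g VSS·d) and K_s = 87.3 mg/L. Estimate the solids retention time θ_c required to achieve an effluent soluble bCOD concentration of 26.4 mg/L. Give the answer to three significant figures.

θ_c ≈ 3.09 d

From 1/θ_c = Y·k·S/(K_s + S) − k_d: Y·k·S/(K_s+S) = 0.334 × 4.96 × 26.4 / (87.3 + 26.4) = 0.3847 d⁻¹.
1/θ_c = 0.3847 − 0.0615 = 0.3232 d⁻¹, so θ_c = 3.094 d.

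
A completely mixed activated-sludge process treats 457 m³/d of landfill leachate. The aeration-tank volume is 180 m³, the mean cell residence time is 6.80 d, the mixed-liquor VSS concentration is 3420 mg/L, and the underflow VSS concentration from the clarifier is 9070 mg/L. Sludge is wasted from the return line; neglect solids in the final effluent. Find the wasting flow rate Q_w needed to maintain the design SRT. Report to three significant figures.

Wasting from the return line (neglecting effluent solids): Q_w = V·X / (θ_c·X_r) = 180.0 × 3420 / (6.80 × 9070) = 9.981 m³/d.

Q_w ≈ 9.98 m³/d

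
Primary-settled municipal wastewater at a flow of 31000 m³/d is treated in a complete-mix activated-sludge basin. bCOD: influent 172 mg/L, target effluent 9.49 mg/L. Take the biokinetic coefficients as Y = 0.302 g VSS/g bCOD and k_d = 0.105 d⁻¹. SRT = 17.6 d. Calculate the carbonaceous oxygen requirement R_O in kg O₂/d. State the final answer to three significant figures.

R_O ≈ 4280 kg O₂/d

Correct the yield for decay: Y_obs = Y/(1 + k_d θ_c) = 0.302 / (1 + 0.105 × 17.6) = 0.302 / 2.848 = 0.1060.
Substrate removed = Q·(S₀ − S) = 31000 m³/d × (172 − 9.49) g/m³ = 5.04×10^6 g/d = 5038 kg/d.
P_X = Y_obs·Q·(S₀ − S) = 0.1060 × 5038 = 534.2 kg VSS/d.
R_O = Q·(S₀ − S) − 1.42·P_X = 5038 − 1.42 × 534.2 = 4279 kg O₂/d.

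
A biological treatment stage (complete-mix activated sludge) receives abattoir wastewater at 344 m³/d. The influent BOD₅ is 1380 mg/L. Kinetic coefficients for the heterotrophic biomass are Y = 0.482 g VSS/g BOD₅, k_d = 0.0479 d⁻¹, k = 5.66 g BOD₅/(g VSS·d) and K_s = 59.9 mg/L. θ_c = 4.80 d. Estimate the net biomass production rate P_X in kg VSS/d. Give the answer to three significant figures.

For a completely mixed reactor with recycle the Lawrence–McCarty relation gives S = K_s·(1 + k_d·θ_c) / [θ_c·(Y·k − k_d) − 1] = 59.9 × (1 + 0.0479 × 4.80) / [4.80 × (0.482 × 5.66 − 0.0479) − 1] = 73.67 / 11.87 = 6.209 mg/L.
Correct the yield for decay: Y_obs = Y/(1 + k_d θ_c) = 0.482 / (1 + 0.0479 × 4.80) = 0.482 / 1.230 = 0.3919.
Substrate removed = Q·(S₀ − S) = 344 m³/d × (1380 − 6.21) g/m³ = 4.73×10^5 g/d = 472.6 kg/d.
P_X = Y_obs · Q(S₀ − S) = 0.3919 × 472.6 = 185.2 kg VSS/d.

P_X ≈ 185 kg VSS/d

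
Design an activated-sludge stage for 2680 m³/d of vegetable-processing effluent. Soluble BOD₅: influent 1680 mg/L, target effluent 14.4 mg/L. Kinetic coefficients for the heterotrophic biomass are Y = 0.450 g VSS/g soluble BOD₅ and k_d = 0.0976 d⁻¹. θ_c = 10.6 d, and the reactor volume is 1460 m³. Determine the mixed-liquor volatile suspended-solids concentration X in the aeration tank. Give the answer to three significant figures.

From V·X·(1 + k_d·θ_c) = Y·Q·(S₀ − S)·θ_c: X = 0.450 × 2680 × (1680 − 14.4) × 10.6 / [1460 × (1 + 0.0976 × 10.6)] = 7168 mg/L.

X ≈ 7170 mg/L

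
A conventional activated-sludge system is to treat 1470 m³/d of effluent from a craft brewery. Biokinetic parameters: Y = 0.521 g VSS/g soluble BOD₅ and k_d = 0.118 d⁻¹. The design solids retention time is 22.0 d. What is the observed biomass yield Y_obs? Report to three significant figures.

The observed yield is Y_obs = Y/(1 + k_d·θ_c) = 0.521 / (1 + 0.118 × 22.0) = 0.521 / 3.596 = 0.1449 g VSS per g soluble BOD₅ removed.

Y_obs ≈ 0.145 g VSS/g soluble BOD₅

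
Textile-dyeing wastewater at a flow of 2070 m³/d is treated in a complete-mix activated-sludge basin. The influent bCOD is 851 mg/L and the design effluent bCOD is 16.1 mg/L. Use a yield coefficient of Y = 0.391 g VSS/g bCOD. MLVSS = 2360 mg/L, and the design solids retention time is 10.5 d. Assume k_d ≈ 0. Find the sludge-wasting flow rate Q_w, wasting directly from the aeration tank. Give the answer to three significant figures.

Q_w ≈ 286 m³/d

Biomass mass balance (decay neglected): V·X = Y·Q·(S₀ − S)·θ_c, so V = 0.391 × 2070 × (851 − 16.1) × 10.5 / 2360 = 3006 m³.
For wasting at MLVSS concentration, Q_w = V/θ_c = 3006/10.5 = 286.3 m³/d.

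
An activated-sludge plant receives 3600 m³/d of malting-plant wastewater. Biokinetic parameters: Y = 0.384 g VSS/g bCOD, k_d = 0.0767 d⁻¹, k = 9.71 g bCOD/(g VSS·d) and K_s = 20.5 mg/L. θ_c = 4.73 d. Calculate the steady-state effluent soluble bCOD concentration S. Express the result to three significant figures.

For a completely mixed reactor with recycle the Lawrence–McCarty relation gives S = K_s·(1 + k_d·θ_c) / [θ_c·(Y·k − k_d) − 1] = 20.5 × (1 + 0.0767 × 4.73) / [4.73 × (0.384 × 9.71 − 0.0767) − 1] = 27.94 / 16.27 = 1.717 mg/L.

S ≈ 1.72 mg/L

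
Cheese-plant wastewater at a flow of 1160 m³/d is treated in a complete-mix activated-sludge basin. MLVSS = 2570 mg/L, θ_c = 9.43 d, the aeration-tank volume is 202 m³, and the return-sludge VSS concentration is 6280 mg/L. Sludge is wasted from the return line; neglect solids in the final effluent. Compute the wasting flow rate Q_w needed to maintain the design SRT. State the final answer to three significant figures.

Wasting from the return line (neglecting effluent solids): Q_w = V·X / (θ_c·X_r) = 202.0 × 2570 / (9.43 × 6280) = 8.766 m³/d.

Q_w ≈ 8.77 m³/d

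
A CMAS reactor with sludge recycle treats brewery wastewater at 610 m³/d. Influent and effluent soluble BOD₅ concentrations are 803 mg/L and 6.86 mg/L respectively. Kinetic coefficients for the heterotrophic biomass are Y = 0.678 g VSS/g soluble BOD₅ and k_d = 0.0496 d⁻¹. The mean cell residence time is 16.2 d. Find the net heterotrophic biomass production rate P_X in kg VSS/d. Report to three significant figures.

P_X ≈ 183 kg VSS/d

Observed yield with endogenous decay: Y_obs = Y / (1 + k_d·θ_c) = 0.678 / (1 + 0.0496 × 16.2) = 0.678 / 1.804 = 0.3759 g VSS/g soluble BOD₅.
Q·(S₀ − S) = 610 × (803 − 6.86) × 10⁻³ = 485.6 kg/d removed.
Biomass produced: P_X = Y_obs·Q·ΔS = 0.3759 × 485.6 ≈ 182.6 kg VSS/d.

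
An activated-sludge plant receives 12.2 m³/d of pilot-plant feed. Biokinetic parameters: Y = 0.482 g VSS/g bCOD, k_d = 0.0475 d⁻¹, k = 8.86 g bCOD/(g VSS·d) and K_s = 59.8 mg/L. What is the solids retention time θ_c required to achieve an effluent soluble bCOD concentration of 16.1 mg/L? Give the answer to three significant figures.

From 1/θ_c = Y·k·S/(K_s + S) − k_d: Y·k·S/(K_s+S) = 0.482 × 8.86 × 16.1 / (59.8 + 16.1) = 0.9059 d⁻¹.
1/θ_c = 0.9059 − 0.0475 = 0.8584 d⁻¹, so θ_c = 1.165 d.

θ_c ≈ 1.17 d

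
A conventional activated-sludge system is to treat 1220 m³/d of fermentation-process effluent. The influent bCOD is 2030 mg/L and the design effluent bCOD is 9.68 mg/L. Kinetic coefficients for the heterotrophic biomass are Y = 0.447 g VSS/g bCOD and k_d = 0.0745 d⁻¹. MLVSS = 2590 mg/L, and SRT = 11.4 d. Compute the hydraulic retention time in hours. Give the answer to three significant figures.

Steady-state biomass mass balance: V·X·(1 + k_d·θ_c) = Y·Q·(S₀ − S)·θ_c, so V = 0.447 × 1220 × (2030 − 9.68) × 11.4 / [2590 × (1 + 0.0745 × 11.4)] = 1.26×10^7 / 4790 = 2622 m³.
τ = V/Q = 2622/1220 = 2.149 d, or 51.59 h.

τ ≈ 51.6 h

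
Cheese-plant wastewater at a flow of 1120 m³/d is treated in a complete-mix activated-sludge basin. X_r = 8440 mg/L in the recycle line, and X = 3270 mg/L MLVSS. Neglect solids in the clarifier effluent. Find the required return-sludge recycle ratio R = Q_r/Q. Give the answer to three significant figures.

Mass balance around the secondary clarifier (neglecting effluent solids): R = X / (X_r − X) = 3270 / (8440 − 3270) = 0.6325.

R ≈ 0.632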